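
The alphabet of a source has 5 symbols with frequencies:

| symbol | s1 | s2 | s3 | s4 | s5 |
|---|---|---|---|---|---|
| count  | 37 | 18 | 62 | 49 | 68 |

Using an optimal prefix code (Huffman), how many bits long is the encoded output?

523

Greedily combine the two least-frequent nodes:
s2(18) + s1(37) → 55
s4(49) + 55 → 104
s3(62) + s5(68) → 130
104 + 130 → 234
The encoded length is the sum of every internal node's weight: 55 + 104 + 130 + 234 = 523 bits.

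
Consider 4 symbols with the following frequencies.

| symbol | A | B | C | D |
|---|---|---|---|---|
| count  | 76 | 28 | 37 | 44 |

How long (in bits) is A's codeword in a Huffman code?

1

Repeatedly merge the two smallest:
combine B(28), C(37) → 65
combine D(44), 65 → 109
combine A(76), 109 → 185
A is merged only at the final step, so code length = 1.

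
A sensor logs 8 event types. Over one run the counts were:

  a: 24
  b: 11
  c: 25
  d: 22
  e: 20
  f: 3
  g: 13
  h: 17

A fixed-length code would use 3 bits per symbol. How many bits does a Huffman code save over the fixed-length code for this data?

Fixed-length: 3 bits × 135 symbols = 405 bits.
Huffman merges:
merge f(3) and b(11): 14
merge g(13) and 14: 27
merge h(17) and e(20): 37
merge d(22) and a(24): 46
merge c(25) and 27: 52
merge 37 and 46: 83
merge 52 and 83: 135
Huffman total = 14 + 27 + 37 + 46 + 52 + 83 + 135 = 394 bits.
Saving = 405 − 394 = 11 bits.

11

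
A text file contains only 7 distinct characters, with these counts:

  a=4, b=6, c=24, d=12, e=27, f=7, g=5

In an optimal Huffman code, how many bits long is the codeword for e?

2

Build the tree from the bottom:
combine a(4), g(5) → 9
combine b(6), f(7) → 13
combine 9, d(12) → 21
combine 13, 21 → 34
combine c(24), e(27) → 51
combine 34, 51 → 85
The subtree containing e is merged 2 times, so code length = 2.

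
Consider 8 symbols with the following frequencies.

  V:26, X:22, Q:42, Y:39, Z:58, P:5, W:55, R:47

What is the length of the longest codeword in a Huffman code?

5

Merge the two lowest-weight nodes at each step:
P(5) + X(22) → 27
V(26) + 27 → 53
Y(39) + Q(42) → 81
R(47) + 53 → 100
W(55) + Z(58) → 113
81 + 100 → 181
113 + 181 → 294
The first pair merged (P, X) ends up deepest, at depth 5.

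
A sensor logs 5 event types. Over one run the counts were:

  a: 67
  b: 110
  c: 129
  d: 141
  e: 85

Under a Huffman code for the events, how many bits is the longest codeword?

3

Merge the two lowest-weight nodes at each step:
merge a(67) and e(85): 152
merge b(110) and c(129): 239
merge d(141) and 152: 293
merge 239 and 293: 532
The rarest symbols sit at the bottom; the longest codeword is 3 bits.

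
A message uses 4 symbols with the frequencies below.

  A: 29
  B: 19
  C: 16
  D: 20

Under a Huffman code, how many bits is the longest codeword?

2

Merge the two lowest-weight nodes at each step:
merge C(16) and B(19): 35
merge D(20) and A(29): 49
merge 35 and 49: 84
The rarest symbols sit at the bottom; the longest codeword is 2 bits.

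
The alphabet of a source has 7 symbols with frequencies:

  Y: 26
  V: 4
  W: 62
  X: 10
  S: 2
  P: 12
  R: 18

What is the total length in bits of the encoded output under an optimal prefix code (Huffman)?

Merge the two smallest weights repeatedly:
merge S(2) and V(4): 6
merge 6 and X(10): 16
merge P(12) and 16: 28
merge R(18) and Y(26): 44
merge 28 and 44: 72
merge W(62) and 72: 134
Total encoded bits = sum of merged weights = 6 + 16 + 28 + 44 + 72 + 134 = 300.

300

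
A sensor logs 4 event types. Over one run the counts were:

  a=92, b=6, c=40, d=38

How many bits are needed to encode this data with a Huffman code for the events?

304

Greedily combine the two least-frequent nodes:
b(6) + d(38) → 44
c(40) + 44 → 84
84 + a(92) → 176
The encoded length is the sum of every internal node's weight: 44 + 84 + 176 = 304 bits.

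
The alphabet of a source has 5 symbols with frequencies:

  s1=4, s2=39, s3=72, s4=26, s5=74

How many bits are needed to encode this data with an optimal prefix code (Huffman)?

455

Build the Huffman tree bottom-up:
merge s1(4) and s4(26): 30
merge 30 and s2(39): 69
merge 69 and s3(72): 141
merge s5(74) and 141: 215
The encoded length is the sum of every internal node's weight: 30 + 69 + 141 + 215 = 455 bits.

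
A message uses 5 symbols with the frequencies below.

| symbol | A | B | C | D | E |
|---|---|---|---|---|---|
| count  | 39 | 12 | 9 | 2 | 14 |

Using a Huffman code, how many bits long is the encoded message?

147

Merge the two smallest weights repeatedly:
D(2) + C(9) → 11
11 + B(12) → 23
E(14) + 23 → 37
37 + A(39) → 76
Each symbol's bit-cost is frequency × depth; summing gives 147 bits (equivalently 11 + 23 + 37 + 76).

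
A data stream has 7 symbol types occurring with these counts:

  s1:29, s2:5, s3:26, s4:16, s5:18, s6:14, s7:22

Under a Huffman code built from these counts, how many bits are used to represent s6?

4

Huffman merges, smallest pair first:
merge s2(5) and s6(14): 19
merge s4(16) and s5(18): 34
merge 19 and s7(22): 41
merge s3(26) and s1(29): 55
merge 34 and 41: 75
merge 55 and 75: 130
s6's leaf is at depth 4, giving a 4-bit codeword.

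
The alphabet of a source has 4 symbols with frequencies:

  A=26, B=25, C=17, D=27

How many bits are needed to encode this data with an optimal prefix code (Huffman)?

190

Build the Huffman tree bottom-up:
merge C(17) and B(25): 42
merge A(26) and D(27): 53
merge 42 and 53: 95
Total encoded bits = sum of merged weights = 42 + 53 + 95 = 190.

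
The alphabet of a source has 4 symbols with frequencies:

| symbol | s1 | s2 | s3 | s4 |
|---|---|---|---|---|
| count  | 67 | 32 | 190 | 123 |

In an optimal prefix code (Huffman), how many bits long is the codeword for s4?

Repeatedly merge the two smallest:
s2(32) + s1(67) → 99
99 + s4(123) → 222
s3(190) + 222 → 412
The subtree containing s4 is merged 2 times, so code length = 2.

2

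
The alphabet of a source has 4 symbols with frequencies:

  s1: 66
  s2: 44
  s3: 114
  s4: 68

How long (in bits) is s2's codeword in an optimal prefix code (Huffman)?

Huffman merges, smallest pair first:
s2(44) + s1(66) → 110
s4(68) + 110 → 178
s3(114) + 178 → 292
s2 sits 3 levels below the root, so its codeword is 3 bits.

3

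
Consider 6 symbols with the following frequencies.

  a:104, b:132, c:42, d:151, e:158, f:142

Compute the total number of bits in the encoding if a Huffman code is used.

Build the Huffman tree bottom-up:
c(42) + a(104) → 146
b(132) + f(142) → 274
146 + d(151) → 297
e(158) + 274 → 432
297 + 432 → 729
The encoded length is the sum of every internal node's weight: 146 + 274 + 297 + 432 + 729 = 1878 bits.

1878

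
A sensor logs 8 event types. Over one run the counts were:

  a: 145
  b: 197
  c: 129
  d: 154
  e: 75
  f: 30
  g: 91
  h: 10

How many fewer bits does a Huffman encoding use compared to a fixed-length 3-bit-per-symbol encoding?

196

Fixed-length: 3 bits × 831 symbols = 2493 bits.
Huffman merges:
combine h(10), f(30) → 40
combine 40, e(75) → 115
combine g(91), 115 → 206
combine c(129), a(145) → 274
combine d(154), b(197) → 351
combine 206, 274 → 480
combine 351, 480 → 831
Huffman total = 40 + 115 + 206 + 274 + 351 + 480 + 831 = 2297 bits.
Saving = 2493 − 2297 = 196 bits.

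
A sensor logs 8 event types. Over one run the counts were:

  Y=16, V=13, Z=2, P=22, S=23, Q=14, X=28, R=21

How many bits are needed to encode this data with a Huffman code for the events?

Merge the two smallest weights repeatedly:
combine Z(2), V(13) → 15
combine Q(14), 15 → 29
combine Y(16), R(21) → 37
combine P(22), S(23) → 45
combine X(28), 29 → 57
combine 37, 45 → 82
combine 57, 82 → 139
Total encoded bits = sum of merged weights = 15 + 29 + 37 + 45 + 57 + 82 + 139 = 404.

404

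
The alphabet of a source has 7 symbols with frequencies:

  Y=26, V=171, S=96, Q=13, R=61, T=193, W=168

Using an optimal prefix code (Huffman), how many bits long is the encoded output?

Build the Huffman tree bottom-up:
Q(13) + Y(26) → 39
39 + R(61) → 100
S(96) + 100 → 196
W(168) + V(171) → 339
T(193) + 196 → 389
339 + 389 → 728
Total encoded bits = sum of merged weights = 39 + 100 + 196 + 339 + 389 + 728 = 1791.

1791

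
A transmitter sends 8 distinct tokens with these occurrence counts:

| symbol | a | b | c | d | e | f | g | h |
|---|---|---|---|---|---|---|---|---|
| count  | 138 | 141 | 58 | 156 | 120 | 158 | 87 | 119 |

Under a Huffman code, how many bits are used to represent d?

3

Build the tree from the bottom:
c(58) + g(87) → 145
h(119) + e(120) → 239
a(138) + b(141) → 279
145 + d(156) → 301
f(158) + 239 → 397
279 + 301 → 580
397 + 580 → 977
d sits 3 levels below the root, so its codeword is 3 bits.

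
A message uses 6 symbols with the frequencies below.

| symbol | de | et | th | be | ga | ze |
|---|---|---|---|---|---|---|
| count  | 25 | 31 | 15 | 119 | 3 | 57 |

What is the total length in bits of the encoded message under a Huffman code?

Build the Huffman tree bottom-up:
combine ga(3), th(15) → 18
combine 18, de(25) → 43
combine et(31), 43 → 74
combine ze(57), 74 → 131
combine be(119), 131 → 250
The encoded length is the sum of every internal node's weight: 18 + 43 + 74 + 131 + 250 = 516 bits.

516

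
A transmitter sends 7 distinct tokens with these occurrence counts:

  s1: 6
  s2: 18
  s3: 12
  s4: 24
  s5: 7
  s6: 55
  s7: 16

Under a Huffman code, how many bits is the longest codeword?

5

Merge the two lowest-weight nodes at each step:
combine s1(6), s5(7) → 13
combine s3(12), 13 → 25
combine s7(16), s2(18) → 34
combine s4(24), 25 → 49
combine 34, 49 → 83
combine s6(55), 83 → 138
The rarest symbols sit at the bottom; the longest codeword is 5 bits.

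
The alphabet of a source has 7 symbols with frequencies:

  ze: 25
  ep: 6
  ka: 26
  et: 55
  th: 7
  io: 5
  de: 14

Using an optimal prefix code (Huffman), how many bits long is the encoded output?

Greedily combine the two least-frequent nodes:
io(5) + ep(6) → 11
th(7) + 11 → 18
de(14) + 18 → 32
ze(25) + ka(26) → 51
32 + 51 → 83
et(55) + 83 → 138
Total encoded bits = sum of merged weights = 11 + 18 + 32 + 51 + 83 + 138 = 333.

333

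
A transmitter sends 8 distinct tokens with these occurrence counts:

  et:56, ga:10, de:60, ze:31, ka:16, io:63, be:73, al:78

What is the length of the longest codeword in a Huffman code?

Merge the two lowest-weight nodes at each step:
ga(10) + ka(16) → 26
26 + ze(31) → 57
et(56) + 57 → 113
de(60) + io(63) → 123
be(73) + al(78) → 151
113 + 123 → 236
151 + 236 → 387
The first pair merged (ga, ka) ends up deepest, at depth 5.

5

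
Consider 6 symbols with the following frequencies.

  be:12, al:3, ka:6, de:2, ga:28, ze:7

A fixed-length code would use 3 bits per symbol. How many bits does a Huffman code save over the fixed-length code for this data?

Fixed-length: 3 bits × 58 symbols = 174 bits.
Huffman merges:
de(2) + al(3) → 5
5 + ka(6) → 11
ze(7) + 11 → 18
be(12) + 18 → 30
ga(28) + 30 → 58
Huffman total = 5 + 11 + 18 + 30 + 58 = 122 bits.
Saving = 174 − 122 = 52 bits.

52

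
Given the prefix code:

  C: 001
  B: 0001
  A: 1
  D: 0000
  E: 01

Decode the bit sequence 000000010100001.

DBEDA

Read left to right; each codeword is recognised as soon as it completes (prefix code):
  0000→D | 0001→B | 01→E | 0000→D | 1→A
Decoded message: DBEDA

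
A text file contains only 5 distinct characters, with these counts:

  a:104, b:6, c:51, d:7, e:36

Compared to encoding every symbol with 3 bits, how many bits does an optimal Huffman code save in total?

246

Fixed-length: 3 bits × 204 symbols = 612 bits.
Huffman merges:
combine b(6), d(7) → 13
combine 13, e(36) → 49
combine 49, c(51) → 100
combine 100, a(104) → 204
Huffman total = 13 + 49 + 100 + 204 = 366 bits.
Saving = 612 − 366 = 246 bits.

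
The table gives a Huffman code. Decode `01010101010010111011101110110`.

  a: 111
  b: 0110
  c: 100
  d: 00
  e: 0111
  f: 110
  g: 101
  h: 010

Read left to right; each codeword is recognised as soon as it completes (prefix code):
  010→h | 101→g | 010→h | 100→c | 101→g | 110→f | 111→a | 0111→e | 0110→b
Decoded message: hghcgfaeb

hghcgfaeb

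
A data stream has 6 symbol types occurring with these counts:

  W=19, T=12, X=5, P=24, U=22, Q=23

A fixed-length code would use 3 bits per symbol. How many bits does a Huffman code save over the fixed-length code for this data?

52

Fixed-length: 3 bits × 105 symbols = 315 bits.
Huffman merges:
combine X(5), T(12) → 17
combine 17, W(19) → 36
combine U(22), Q(23) → 45
combine P(24), 36 → 60
combine 45, 60 → 105
Huffman total = 17 + 36 + 45 + 60 + 105 = 263 bits.
Saving = 315 − 263 = 52 bits.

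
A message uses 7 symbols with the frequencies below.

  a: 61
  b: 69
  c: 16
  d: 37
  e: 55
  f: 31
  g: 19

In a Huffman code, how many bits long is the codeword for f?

Repeatedly merge the two smallest:
merge c(16) and g(19): 35
merge f(31) and 35: 66
merge d(37) and e(55): 92
merge a(61) and 66: 127
merge b(69) and 92: 161
merge 127 and 161: 288
f's leaf is at depth 3, giving a 3-bit codeword.

3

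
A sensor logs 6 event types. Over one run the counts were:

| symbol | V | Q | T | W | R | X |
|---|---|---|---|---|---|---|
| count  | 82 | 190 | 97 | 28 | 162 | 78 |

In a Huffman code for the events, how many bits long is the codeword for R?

2

Build the tree from the bottom:
merge W(28) and X(78): 106
merge V(82) and T(97): 179
merge 106 and R(162): 268
merge 179 and Q(190): 369
merge 268 and 369: 637
R's leaf is at depth 2, giving a 2-bit codeword.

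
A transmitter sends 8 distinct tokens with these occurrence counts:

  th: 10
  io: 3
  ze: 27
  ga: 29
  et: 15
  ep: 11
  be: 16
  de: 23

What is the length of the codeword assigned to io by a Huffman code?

Build the tree from the bottom:
merge io(3) and th(10): 13
merge ep(11) and 13: 24
merge et(15) and be(16): 31
merge de(23) and 24: 47
merge ze(27) and ga(29): 56
merge 31 and 47: 78
merge 56 and 78: 134
The subtree containing io is merged 5 times, so code length = 5.

5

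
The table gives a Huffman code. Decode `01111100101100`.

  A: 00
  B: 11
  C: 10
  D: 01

Read left to right; each codeword is recognised as soon as it completes (prefix code):
  01→D | 11→B | 11→B | 00→A | 10→C | 11→B | 00→A
Decoded message: DBBACBA

DBBACBA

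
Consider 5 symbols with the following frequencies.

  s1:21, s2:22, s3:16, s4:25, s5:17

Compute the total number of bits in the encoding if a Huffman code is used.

235

Merge the two smallest weights repeatedly:
merge s3(16) and s5(17): 33
merge s1(21) and s2(22): 43
merge s4(25) and 33: 58
merge 43 and 58: 101
Each symbol's bit-cost is frequency × depth; summing gives 235 bits (equivalently 33 + 43 + 58 + 101).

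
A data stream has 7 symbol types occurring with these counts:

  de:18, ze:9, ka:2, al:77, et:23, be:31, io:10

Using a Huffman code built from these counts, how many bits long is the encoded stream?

388

Build the Huffman tree bottom-up:
combine ka(2), ze(9) → 11
combine io(10), 11 → 21
combine de(18), 21 → 39
combine et(23), be(31) → 54
combine 39, 54 → 93
combine al(77), 93 → 170
The encoded length is the sum of every internal node's weight: 11 + 21 + 39 + 54 + 93 + 170 = 388 bits.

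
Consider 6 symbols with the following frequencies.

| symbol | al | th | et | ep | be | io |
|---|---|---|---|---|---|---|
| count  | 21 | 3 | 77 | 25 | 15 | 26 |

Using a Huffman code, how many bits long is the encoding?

365

Greedily combine the two least-frequent nodes:
th(3) + be(15) → 18
18 + al(21) → 39
ep(25) + io(26) → 51
39 + 51 → 90
et(77) + 90 → 167
The encoded length is the sum of every internal node's weight: 18 + 39 + 51 + 90 + 167 = 365 bits.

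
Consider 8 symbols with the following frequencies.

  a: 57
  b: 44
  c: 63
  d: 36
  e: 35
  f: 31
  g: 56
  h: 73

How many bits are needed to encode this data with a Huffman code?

1178

Build the Huffman tree bottom-up:
merge f(31) and e(35): 66
merge d(36) and b(44): 80
merge g(56) and a(57): 113
merge c(63) and 66: 129
merge h(73) and 80: 153
merge 113 and 129: 242
merge 153 and 242: 395
Each symbol's bit-cost is frequency × depth; summing gives 1178 bits (equivalently 66 + 80 + 113 + 129 + 153 + 242 + 395).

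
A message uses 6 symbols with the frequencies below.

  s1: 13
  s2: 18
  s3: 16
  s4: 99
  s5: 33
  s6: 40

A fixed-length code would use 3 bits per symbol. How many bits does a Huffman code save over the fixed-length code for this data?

169

Fixed-length: 3 bits × 219 symbols = 657 bits.
Huffman merges:
merge s1(13) and s3(16): 29
merge s2(18) and 29: 47
merge s5(33) and s6(40): 73
merge 47 and 73: 120
merge s4(99) and 120: 219
Huffman total = 29 + 47 + 73 + 120 + 219 = 488 bits.
Saving = 657 − 488 = 169 bits.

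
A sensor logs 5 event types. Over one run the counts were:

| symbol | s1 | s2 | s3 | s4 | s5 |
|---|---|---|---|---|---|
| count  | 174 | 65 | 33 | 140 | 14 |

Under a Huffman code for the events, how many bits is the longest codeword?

4

Merge the two lowest-weight nodes at each step:
merge s5(14) and s3(33): 47
merge 47 and s2(65): 112
merge 112 and s4(140): 252
merge s1(174) and 252: 426
The first pair merged (s5, s3) ends up deepest, at depth 4.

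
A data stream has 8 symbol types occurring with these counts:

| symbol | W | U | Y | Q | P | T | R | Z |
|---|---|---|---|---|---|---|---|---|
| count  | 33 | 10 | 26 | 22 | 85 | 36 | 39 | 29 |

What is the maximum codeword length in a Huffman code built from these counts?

4

Merge the two lowest-weight nodes at each step:
merge U(10) and Q(22): 32
merge Y(26) and Z(29): 55
merge 32 and W(33): 65
merge T(36) and R(39): 75
merge 55 and 65: 120
merge 75 and P(85): 160
merge 120 and 160: 280
The first pair merged (U, Q) ends up deepest, at depth 4.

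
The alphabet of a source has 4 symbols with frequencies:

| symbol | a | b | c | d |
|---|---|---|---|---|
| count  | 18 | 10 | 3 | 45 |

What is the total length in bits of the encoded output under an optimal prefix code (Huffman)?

120

Greedily combine the two least-frequent nodes:
combine c(3), b(10) → 13
combine 13, a(18) → 31
combine 31, d(45) → 76
Total encoded bits = sum of merged weights = 13 + 31 + 76 = 120.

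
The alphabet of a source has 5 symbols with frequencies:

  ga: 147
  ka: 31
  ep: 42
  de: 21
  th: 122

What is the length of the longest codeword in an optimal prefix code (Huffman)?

Merge the two lowest-weight nodes at each step:
de(21) + ka(31) → 52
ep(42) + 52 → 94
94 + th(122) → 216
ga(147) + 216 → 363
The first pair merged (de, ka) ends up deepest, at depth 4.

4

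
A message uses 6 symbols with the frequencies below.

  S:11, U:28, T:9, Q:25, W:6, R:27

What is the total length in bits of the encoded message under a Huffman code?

253

Merge the two smallest weights repeatedly:
combine W(6), T(9) → 15
combine S(11), 15 → 26
combine Q(25), 26 → 51
combine R(27), U(28) → 55
combine 51, 55 → 106
The encoded length is the sum of every internal node's weight: 15 + 26 + 51 + 55 + 106 = 253 bits.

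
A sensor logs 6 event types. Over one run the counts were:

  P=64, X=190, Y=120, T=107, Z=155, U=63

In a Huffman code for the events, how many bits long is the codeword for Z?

2

Build the tree from the bottom:
merge U(63) and P(64): 127
merge T(107) and Y(120): 227
merge 127 and Z(155): 282
merge X(190) and 227: 417
merge 282 and 417: 699
The subtree containing Z is merged 2 times, so code length = 2.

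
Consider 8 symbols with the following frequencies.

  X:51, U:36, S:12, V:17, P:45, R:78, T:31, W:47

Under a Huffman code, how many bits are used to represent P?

3

Build the tree from the bottom:
S(12) + V(17) → 29
29 + T(31) → 60
U(36) + P(45) → 81
W(47) + X(51) → 98
60 + R(78) → 138
81 + 98 → 179
138 + 179 → 317
The subtree containing P is merged 3 times, so code length = 3.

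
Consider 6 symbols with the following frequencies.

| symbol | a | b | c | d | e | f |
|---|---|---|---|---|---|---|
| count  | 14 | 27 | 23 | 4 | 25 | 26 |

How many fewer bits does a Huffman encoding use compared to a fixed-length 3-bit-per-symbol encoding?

60

Fixed-length: 3 bits × 119 symbols = 357 bits.
Huffman merges:
merge d(4) and a(14): 18
merge 18 and c(23): 41
merge e(25) and f(26): 51
merge b(27) and 41: 68
merge 51 and 68: 119
Huffman total = 18 + 41 + 51 + 68 + 119 = 297 bits.
Saving = 357 − 297 = 60 bits.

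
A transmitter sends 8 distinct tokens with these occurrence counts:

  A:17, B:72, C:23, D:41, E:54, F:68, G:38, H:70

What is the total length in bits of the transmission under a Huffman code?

Merge the two smallest weights repeatedly:
combine A(17), C(23) → 40
combine G(38), 40 → 78
combine D(41), E(54) → 95
combine F(68), H(70) → 138
combine B(72), 78 → 150
combine 95, 138 → 233
combine 150, 233 → 383
Total encoded bits = sum of merged weights = 40 + 78 + 95 + 138 + 150 + 233 + 383 = 1117.

1117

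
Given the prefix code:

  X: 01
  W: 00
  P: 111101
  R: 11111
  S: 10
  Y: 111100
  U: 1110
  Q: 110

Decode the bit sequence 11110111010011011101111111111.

Read left to right; each codeword is recognised as soon as it completes (prefix code):
  111101→P | 110→Q | 10→S | 01→X | 10→S | 1110→U | 11111→R | 11111→R
Decoded message: PQSXSURR

PQSXSURR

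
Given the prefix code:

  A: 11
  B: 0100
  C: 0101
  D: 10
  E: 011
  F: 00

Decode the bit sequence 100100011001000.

DBEFDF

Read left to right; each codeword is recognised as soon as it completes (prefix code):
  10→D | 0100→B | 011→E | 00→F | 10→D | 00→F
Decoded message: DBEFDF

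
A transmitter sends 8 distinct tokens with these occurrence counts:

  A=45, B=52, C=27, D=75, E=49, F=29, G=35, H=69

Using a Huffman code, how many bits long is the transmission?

Greedily combine the two least-frequent nodes:
C(27) + F(29) → 56
G(35) + A(45) → 80
E(49) + B(52) → 101
56 + H(69) → 125
D(75) + 80 → 155
101 + 125 → 226
155 + 226 → 381
Total encoded bits = sum of merged weights = 56 + 80 + 101 + 125 + 155 + 226 + 381 = 1124.

1124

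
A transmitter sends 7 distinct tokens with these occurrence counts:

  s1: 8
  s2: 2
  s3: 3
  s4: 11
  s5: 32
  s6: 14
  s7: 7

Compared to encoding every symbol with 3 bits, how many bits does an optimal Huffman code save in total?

Fixed-length: 3 bits × 77 symbols = 231 bits.
Huffman merges:
combine s2(2), s3(3) → 5
combine 5, s7(7) → 12
combine s1(8), s4(11) → 19
combine 12, s6(14) → 26
combine 19, 26 → 45
combine s5(32), 45 → 77
Huffman total = 5 + 12 + 19 + 26 + 45 + 77 = 184 bits.
Saving = 231 − 184 = 47 bits.

47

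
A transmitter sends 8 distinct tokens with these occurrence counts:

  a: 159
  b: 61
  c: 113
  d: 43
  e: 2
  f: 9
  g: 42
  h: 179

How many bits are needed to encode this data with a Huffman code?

Merge the two smallest weights repeatedly:
combine e(2), f(9) → 11
combine 11, g(42) → 53
combine d(43), 53 → 96
combine b(61), 96 → 157
combine c(113), 157 → 270
combine a(159), h(179) → 338
combine 270, 338 → 608
Each symbol's bit-cost is frequency × depth; summing gives 1533 bits (equivalently 11 + 53 + 96 + 157 + 270 + 338 + 608).

1533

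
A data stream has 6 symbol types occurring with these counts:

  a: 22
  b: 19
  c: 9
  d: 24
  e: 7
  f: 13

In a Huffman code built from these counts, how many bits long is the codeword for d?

2

Huffman merges, smallest pair first:
combine e(7), c(9) → 16
combine f(13), 16 → 29
combine b(19), a(22) → 41
combine d(24), 29 → 53
combine 41, 53 → 94
The subtree containing d is merged 2 times, so code length = 2.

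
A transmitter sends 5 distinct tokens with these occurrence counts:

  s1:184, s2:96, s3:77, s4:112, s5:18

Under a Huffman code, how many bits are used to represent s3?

Huffman merges, smallest pair first:
merge s5(18) and s3(77): 95
merge 95 and s2(96): 191
merge s4(112) and s1(184): 296
merge 191 and 296: 487
s3 sits 3 levels below the root, so its codeword is 3 bits.

3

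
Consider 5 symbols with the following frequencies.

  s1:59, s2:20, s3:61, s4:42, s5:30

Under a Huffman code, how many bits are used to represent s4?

2

Repeatedly merge the two smallest:
merge s2(20) and s5(30): 50
merge s4(42) and 50: 92
merge s1(59) and s3(61): 120
merge 92 and 120: 212
s4's leaf is at depth 2, giving a 2-bit codeword.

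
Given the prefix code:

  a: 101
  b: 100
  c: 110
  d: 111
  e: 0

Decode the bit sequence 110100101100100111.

Read left to right; each codeword is recognised as soon as it completes (prefix code):
  110→c | 100→b | 101→a | 100→b | 100→b | 111→d
Decoded message: cbabbd

cbabbd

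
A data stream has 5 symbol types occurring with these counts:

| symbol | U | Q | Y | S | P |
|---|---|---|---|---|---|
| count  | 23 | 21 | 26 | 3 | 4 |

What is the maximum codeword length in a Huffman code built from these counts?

Merge the two lowest-weight nodes at each step:
merge S(3) and P(4): 7
merge 7 and Q(21): 28
merge U(23) and Y(26): 49
merge 28 and 49: 77
Maximum depth reached is 3.

3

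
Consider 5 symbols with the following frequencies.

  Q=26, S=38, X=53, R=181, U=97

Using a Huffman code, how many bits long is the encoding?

790

Greedily combine the two least-frequent nodes:
Q(26) + S(38) → 64
X(53) + 64 → 117
U(97) + 117 → 214
R(181) + 214 → 395
The encoded length is the sum of every internal node's weight: 64 + 117 + 214 + 395 = 790 bits.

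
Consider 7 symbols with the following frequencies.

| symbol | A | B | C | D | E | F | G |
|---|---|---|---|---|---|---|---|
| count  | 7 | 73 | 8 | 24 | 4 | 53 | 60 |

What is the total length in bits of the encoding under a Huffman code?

531

Merge the two smallest weights repeatedly:
E(4) + A(7) → 11
C(8) + 11 → 19
19 + D(24) → 43
43 + F(53) → 96
G(60) + B(73) → 133
96 + 133 → 229
Each symbol's bit-cost is frequency × depth; summing gives 531 bits (equivalently 11 + 19 + 43 + 96 + 133 + 229).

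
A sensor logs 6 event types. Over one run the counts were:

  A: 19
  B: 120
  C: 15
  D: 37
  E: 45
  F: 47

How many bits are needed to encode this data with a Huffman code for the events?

643

Greedily combine the two least-frequent nodes:
combine C(15), A(19) → 34
combine 34, D(37) → 71
combine E(45), F(47) → 92
combine 71, 92 → 163
combine B(120), 163 → 283
Each symbol's bit-cost is frequency × depth; summing gives 643 bits (equivalently 34 + 71 + 92 + 163 + 283).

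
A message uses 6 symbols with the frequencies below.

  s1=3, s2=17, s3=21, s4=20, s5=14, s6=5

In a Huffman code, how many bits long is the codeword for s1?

Huffman merges, smallest pair first:
combine s1(3), s6(5) → 8
combine 8, s5(14) → 22
combine s2(17), s4(20) → 37
combine s3(21), 22 → 43
combine 37, 43 → 80
s1's leaf is at depth 4, giving a 4-bit codeword.

4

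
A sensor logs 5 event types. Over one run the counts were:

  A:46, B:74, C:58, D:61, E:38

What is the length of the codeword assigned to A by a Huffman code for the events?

Huffman merges, smallest pair first:
merge E(38) and A(46): 84
merge C(58) and D(61): 119
merge B(74) and 84: 158
merge 119 and 158: 277
A sits 3 levels below the root, so its codeword is 3 bits.

3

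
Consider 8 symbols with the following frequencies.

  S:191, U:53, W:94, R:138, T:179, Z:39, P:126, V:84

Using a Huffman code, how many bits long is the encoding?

2610

Greedily combine the two least-frequent nodes:
merge Z(39) and U(53): 92
merge V(84) and 92: 176
merge W(94) and P(126): 220
merge R(138) and 176: 314
merge T(179) and S(191): 370
merge 220 and 314: 534
merge 370 and 534: 904
The encoded length is the sum of every internal node's weight: 92 + 176 + 220 + 314 + 370 + 534 + 904 = 2610 bits.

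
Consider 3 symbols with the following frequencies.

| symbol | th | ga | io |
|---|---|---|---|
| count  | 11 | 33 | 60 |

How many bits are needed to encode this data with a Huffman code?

148

Merge the two smallest weights repeatedly:
merge th(11) and ga(33): 44
merge 44 and io(60): 104
Total encoded bits = sum of merged weights = 44 + 104 = 148.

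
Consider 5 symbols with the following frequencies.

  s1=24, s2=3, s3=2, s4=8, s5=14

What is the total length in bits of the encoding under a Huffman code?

96

Merge the two smallest weights repeatedly:
merge s3(2) and s2(3): 5
merge 5 and s4(8): 13
merge 13 and s5(14): 27
merge s1(24) and 27: 51
Total encoded bits = sum of merged weights = 5 + 13 + 27 + 51 = 96.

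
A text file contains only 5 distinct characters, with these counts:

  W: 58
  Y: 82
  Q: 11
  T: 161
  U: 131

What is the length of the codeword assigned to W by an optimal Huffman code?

4

Huffman merges, smallest pair first:
combine Q(11), W(58) → 69
combine 69, Y(82) → 151
combine U(131), 151 → 282
combine T(161), 282 → 443
W sits 4 levels below the root, so its codeword is 4 bits.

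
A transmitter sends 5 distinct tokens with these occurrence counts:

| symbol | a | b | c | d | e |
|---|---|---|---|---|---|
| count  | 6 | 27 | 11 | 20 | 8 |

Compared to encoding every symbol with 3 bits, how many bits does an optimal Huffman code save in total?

60

Fixed-length: 3 bits × 72 symbols = 216 bits.
Huffman merges:
merge a(6) and e(8): 14
merge c(11) and 14: 25
merge d(20) and 25: 45
merge b(27) and 45: 72
Huffman total = 14 + 25 + 45 + 72 = 156 bits.
Saving = 216 − 156 = 60 bits.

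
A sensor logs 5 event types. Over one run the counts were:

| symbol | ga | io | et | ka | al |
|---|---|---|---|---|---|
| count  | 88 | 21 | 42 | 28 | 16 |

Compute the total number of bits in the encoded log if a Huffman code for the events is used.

404

Build the Huffman tree bottom-up:
combine al(16), io(21) → 37
combine ka(28), 37 → 65
combine et(42), 65 → 107
combine ga(88), 107 → 195
Total encoded bits = sum of merged weights = 37 + 65 + 107 + 195 = 404.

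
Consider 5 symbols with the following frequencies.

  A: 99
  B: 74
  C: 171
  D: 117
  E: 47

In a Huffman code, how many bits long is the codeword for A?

Huffman merges, smallest pair first:
combine E(47), B(74) → 121
combine A(99), D(117) → 216
combine 121, C(171) → 292
combine 216, 292 → 508
A's leaf is at depth 2, giving a 2-bit codeword.

2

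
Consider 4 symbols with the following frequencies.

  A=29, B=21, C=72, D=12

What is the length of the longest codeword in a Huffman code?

Merge the two lowest-weight nodes at each step:
merge D(12) and B(21): 33
merge A(29) and 33: 62
merge 62 and C(72): 134
Maximum depth reached is 3.

3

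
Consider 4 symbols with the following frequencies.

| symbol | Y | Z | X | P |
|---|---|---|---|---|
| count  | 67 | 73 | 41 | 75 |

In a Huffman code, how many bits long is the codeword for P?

Build the tree from the bottom:
combine X(41), Y(67) → 108
combine Z(73), P(75) → 148
combine 108, 148 → 256
The subtree containing P is merged 2 times, so code length = 2.

2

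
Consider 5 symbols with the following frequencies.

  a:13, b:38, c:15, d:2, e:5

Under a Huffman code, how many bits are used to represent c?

2

Repeatedly merge the two smallest:
merge d(2) and e(5): 7
merge 7 and a(13): 20
merge c(15) and 20: 35
merge 35 and b(38): 73
c sits 2 levels below the root, so its codeword is 2 bits.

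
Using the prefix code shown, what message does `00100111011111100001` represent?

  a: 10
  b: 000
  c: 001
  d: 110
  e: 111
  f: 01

ccdeebf

Read left to right; each codeword is recognised as soon as it completes (prefix code):
  001→c | 001→c | 110→d | 111→e | 111→e | 000→b | 01→f
Decoded message: ccdeebf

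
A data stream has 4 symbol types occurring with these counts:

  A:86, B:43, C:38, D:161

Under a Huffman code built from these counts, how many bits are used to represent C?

Huffman merges, smallest pair first:
combine C(38), B(43) → 81
combine 81, A(86) → 167
combine D(161), 167 → 328
The subtree containing C is merged 3 times, so code length = 3.

3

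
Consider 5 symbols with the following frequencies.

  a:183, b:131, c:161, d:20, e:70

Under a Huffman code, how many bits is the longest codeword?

3

Merge the two lowest-weight nodes at each step:
merge d(20) and e(70): 90
merge 90 and b(131): 221
merge c(161) and a(183): 344
merge 221 and 344: 565
The first pair merged (d, e) ends up deepest, at depth 3.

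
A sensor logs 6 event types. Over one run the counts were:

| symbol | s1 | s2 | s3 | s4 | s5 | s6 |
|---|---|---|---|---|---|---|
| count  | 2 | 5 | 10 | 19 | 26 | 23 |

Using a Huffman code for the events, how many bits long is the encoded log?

Merge the two smallest weights repeatedly:
merge s1(2) and s2(5): 7
merge 7 and s3(10): 17
merge 17 and s4(19): 36
merge s6(23) and s5(26): 49
merge 36 and 49: 85
Total encoded bits = sum of merged weights = 7 + 17 + 36 + 49 + 85 = 194.

194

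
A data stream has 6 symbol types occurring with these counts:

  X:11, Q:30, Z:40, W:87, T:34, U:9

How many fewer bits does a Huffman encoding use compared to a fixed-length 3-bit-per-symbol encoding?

154

Fixed-length: 3 bits × 211 symbols = 633 bits.
Huffman merges:
merge U(9) and X(11): 20
merge 20 and Q(30): 50
merge T(34) and Z(40): 74
merge 50 and 74: 124
merge W(87) and 124: 211
Huffman total = 20 + 50 + 74 + 124 + 211 = 479 bits.
Saving = 633 − 479 = 154 bits.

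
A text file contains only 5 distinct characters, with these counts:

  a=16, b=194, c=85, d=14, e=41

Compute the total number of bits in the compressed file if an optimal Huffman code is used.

607

Greedily combine the two least-frequent nodes:
d(14) + a(16) → 30
30 + e(41) → 71
71 + c(85) → 156
156 + b(194) → 350
Total encoded bits = sum of merged weights = 30 + 71 + 156 + 350 = 607.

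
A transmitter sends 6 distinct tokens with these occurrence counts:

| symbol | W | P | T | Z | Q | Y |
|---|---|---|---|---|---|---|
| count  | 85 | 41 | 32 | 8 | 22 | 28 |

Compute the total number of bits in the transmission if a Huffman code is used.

508

Greedily combine the two least-frequent nodes:
merge Z(8) and Q(22): 30
merge Y(28) and 30: 58
merge T(32) and P(41): 73
merge 58 and 73: 131
merge W(85) and 131: 216
Total encoded bits = sum of merged weights = 30 + 58 + 73 + 131 + 216 = 508.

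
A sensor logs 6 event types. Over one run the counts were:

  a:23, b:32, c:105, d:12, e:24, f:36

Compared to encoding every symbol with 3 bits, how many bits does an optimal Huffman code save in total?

175

Fixed-length: 3 bits × 232 symbols = 696 bits.
Huffman merges:
merge d(12) and a(23): 35
merge e(24) and b(32): 56
merge 35 and f(36): 71
merge 56 and 71: 127
merge c(105) and 127: 232
Huffman total = 35 + 56 + 71 + 127 + 232 = 521 bits.
Saving = 696 − 521 = 175 bits.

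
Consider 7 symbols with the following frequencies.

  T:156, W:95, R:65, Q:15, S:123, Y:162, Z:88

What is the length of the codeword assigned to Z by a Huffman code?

3

Build the tree from the bottom:
merge Q(15) and R(65): 80
merge 80 and Z(88): 168
merge W(95) and S(123): 218
merge T(156) and Y(162): 318
merge 168 and 218: 386
merge 318 and 386: 704
The subtree containing Z is merged 3 times, so code length = 3.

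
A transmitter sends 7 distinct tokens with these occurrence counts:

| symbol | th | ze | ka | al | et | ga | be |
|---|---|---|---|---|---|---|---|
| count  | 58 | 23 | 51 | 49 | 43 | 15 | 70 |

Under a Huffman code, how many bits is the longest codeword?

4

Merge the two lowest-weight nodes at each step:
merge ga(15) and ze(23): 38
merge 38 and et(43): 81
merge al(49) and ka(51): 100
merge th(58) and be(70): 128
merge 81 and 100: 181
merge 128 and 181: 309
The rarest symbols sit at the bottom; the longest codeword is 4 bits.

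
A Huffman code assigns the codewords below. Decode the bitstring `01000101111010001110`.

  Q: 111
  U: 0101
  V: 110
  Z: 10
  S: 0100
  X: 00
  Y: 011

SUQSYZ

Read left to right; each codeword is recognised as soon as it completes (prefix code):
  0100→S | 0101→U | 111→Q | 0100→S | 011→Y | 10→Z
Decoded message: SUQSYZ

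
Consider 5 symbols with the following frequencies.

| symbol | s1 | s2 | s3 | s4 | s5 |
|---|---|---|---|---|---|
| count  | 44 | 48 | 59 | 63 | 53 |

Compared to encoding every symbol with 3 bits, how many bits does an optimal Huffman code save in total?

Fixed-length: 3 bits × 267 symbols = 801 bits.
Huffman merges:
s1(44) + s2(48) → 92
s5(53) + s3(59) → 112
s4(63) + 92 → 155
112 + 155 → 267
Huffman total = 92 + 112 + 155 + 267 = 626 bits.
Saving = 801 − 626 = 175 bits.

175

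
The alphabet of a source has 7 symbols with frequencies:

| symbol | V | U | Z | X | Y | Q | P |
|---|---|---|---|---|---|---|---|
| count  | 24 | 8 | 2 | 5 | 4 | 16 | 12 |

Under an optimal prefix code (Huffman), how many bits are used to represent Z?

5

Huffman merges, smallest pair first:
Z(2) + Y(4) → 6
X(5) + 6 → 11
U(8) + 11 → 19
P(12) + Q(16) → 28
19 + V(24) → 43
28 + 43 → 71
Z's leaf is at depth 5, giving a 5-bit codeword.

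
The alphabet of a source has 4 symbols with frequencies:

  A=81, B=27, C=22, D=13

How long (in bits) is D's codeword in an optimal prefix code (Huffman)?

Repeatedly merge the two smallest:
D(13) + C(22) → 35
B(27) + 35 → 62
62 + A(81) → 143
D's leaf is at depth 3, giving a 3-bit codeword.

3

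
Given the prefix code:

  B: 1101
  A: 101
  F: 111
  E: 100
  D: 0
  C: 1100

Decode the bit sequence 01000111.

Read left to right; each codeword is recognised as soon as it completes (prefix code):
  0→D | 100→E | 0→D | 111→F
Decoded message: DEDF

DEDF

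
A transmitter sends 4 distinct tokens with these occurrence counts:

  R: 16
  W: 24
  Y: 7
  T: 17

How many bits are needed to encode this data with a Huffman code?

127

Greedily combine the two least-frequent nodes:
merge Y(7) and R(16): 23
merge T(17) and 23: 40
merge W(24) and 40: 64
Each symbol's bit-cost is frequency × depth; summing gives 127 bits (equivalently 23 + 40 + 64).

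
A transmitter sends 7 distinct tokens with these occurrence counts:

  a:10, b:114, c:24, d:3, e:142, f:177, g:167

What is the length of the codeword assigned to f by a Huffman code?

Huffman merges, smallest pair first:
merge d(3) and a(10): 13
merge 13 and c(24): 37
merge 37 and b(114): 151
merge e(142) and 151: 293
merge g(167) and f(177): 344
merge 293 and 344: 637
The subtree containing f is merged 2 times, so code length = 2.

2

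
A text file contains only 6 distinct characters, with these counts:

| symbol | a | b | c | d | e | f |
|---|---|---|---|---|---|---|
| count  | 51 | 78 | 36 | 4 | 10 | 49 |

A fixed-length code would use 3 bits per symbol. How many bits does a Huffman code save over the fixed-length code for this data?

164

Fixed-length: 3 bits × 228 symbols = 684 bits.
Huffman merges:
merge d(4) and e(10): 14
merge 14 and c(36): 50
merge f(49) and 50: 99
merge a(51) and b(78): 129
merge 99 and 129: 228
Huffman total = 14 + 50 + 99 + 129 + 228 = 520 bits.
Saving = 684 − 520 = 164 bits.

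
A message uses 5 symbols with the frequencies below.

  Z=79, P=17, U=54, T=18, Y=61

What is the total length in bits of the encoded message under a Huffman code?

Merge the two smallest weights repeatedly:
P(17) + T(18) → 35
35 + U(54) → 89
Y(61) + Z(79) → 140
89 + 140 → 229
The encoded length is the sum of every internal node's weight: 35 + 89 + 140 + 229 = 493 bits.

493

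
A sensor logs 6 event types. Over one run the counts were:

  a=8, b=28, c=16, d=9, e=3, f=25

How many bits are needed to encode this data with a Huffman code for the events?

209

Merge the two smallest weights repeatedly:
merge e(3) and a(8): 11
merge d(9) and 11: 20
merge c(16) and 20: 36
merge f(25) and b(28): 53
merge 36 and 53: 89
Total encoded bits = sum of merged weights = 11 + 20 + 36 + 53 + 89 = 209.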